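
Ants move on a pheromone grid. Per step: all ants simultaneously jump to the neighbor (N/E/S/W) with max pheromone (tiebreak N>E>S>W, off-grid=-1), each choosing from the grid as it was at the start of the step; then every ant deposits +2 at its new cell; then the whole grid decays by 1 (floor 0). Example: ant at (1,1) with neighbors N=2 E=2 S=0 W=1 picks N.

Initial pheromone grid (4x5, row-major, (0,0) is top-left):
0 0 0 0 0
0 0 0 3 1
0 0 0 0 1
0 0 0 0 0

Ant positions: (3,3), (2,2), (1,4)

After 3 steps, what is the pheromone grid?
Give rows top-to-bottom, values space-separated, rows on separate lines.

After step 1: ants at (2,3),(1,2),(1,3)
  0 0 0 0 0
  0 0 1 4 0
  0 0 0 1 0
  0 0 0 0 0
After step 2: ants at (1,3),(1,3),(2,3)
  0 0 0 0 0
  0 0 0 7 0
  0 0 0 2 0
  0 0 0 0 0
After step 3: ants at (2,3),(2,3),(1,3)
  0 0 0 0 0
  0 0 0 8 0
  0 0 0 5 0
  0 0 0 0 0

0 0 0 0 0
0 0 0 8 0
0 0 0 5 0
0 0 0 0 0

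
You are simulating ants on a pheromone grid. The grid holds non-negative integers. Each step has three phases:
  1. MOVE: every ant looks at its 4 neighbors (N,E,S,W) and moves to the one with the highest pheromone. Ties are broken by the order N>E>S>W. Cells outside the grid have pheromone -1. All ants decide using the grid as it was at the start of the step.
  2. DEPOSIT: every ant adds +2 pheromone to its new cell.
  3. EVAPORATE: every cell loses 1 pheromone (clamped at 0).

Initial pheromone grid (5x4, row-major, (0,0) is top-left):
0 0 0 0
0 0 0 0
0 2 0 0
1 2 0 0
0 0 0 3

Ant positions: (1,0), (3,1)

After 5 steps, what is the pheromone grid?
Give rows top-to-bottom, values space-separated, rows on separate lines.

After step 1: ants at (0,0),(2,1)
  1 0 0 0
  0 0 0 0
  0 3 0 0
  0 1 0 0
  0 0 0 2
After step 2: ants at (0,1),(3,1)
  0 1 0 0
  0 0 0 0
  0 2 0 0
  0 2 0 0
  0 0 0 1
After step 3: ants at (0,2),(2,1)
  0 0 1 0
  0 0 0 0
  0 3 0 0
  0 1 0 0
  0 0 0 0
After step 4: ants at (0,3),(3,1)
  0 0 0 1
  0 0 0 0
  0 2 0 0
  0 2 0 0
  0 0 0 0
After step 5: ants at (1,3),(2,1)
  0 0 0 0
  0 0 0 1
  0 3 0 0
  0 1 0 0
  0 0 0 0

0 0 0 0
0 0 0 1
0 3 0 0
0 1 0 0
0 0 0 0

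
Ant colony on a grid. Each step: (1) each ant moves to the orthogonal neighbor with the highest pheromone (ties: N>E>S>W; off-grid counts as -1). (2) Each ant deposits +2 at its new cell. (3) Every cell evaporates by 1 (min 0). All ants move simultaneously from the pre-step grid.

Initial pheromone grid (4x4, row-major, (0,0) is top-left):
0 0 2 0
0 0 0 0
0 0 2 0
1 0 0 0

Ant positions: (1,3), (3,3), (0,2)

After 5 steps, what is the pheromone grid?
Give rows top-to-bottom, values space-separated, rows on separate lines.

After step 1: ants at (0,3),(2,3),(0,3)
  0 0 1 3
  0 0 0 0
  0 0 1 1
  0 0 0 0
After step 2: ants at (0,2),(2,2),(0,2)
  0 0 4 2
  0 0 0 0
  0 0 2 0
  0 0 0 0
After step 3: ants at (0,3),(1,2),(0,3)
  0 0 3 5
  0 0 1 0
  0 0 1 0
  0 0 0 0
After step 4: ants at (0,2),(0,2),(0,2)
  0 0 8 4
  0 0 0 0
  0 0 0 0
  0 0 0 0
After step 5: ants at (0,3),(0,3),(0,3)
  0 0 7 9
  0 0 0 0
  0 0 0 0
  0 0 0 0

0 0 7 9
0 0 0 0
0 0 0 0
0 0 0 0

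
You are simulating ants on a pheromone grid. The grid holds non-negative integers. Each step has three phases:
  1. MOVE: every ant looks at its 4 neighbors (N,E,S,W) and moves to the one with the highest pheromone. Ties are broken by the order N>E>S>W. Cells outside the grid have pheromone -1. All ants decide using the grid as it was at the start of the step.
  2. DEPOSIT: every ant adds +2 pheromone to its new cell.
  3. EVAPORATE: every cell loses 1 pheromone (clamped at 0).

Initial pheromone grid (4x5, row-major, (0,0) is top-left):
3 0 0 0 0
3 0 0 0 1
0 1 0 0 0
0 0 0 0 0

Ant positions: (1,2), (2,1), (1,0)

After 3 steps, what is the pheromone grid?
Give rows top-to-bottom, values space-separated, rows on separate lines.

After step 1: ants at (0,2),(1,1),(0,0)
  4 0 1 0 0
  2 1 0 0 0
  0 0 0 0 0
  0 0 0 0 0
After step 2: ants at (0,3),(1,0),(1,0)
  3 0 0 1 0
  5 0 0 0 0
  0 0 0 0 0
  0 0 0 0 0
After step 3: ants at (0,4),(0,0),(0,0)
  6 0 0 0 1
  4 0 0 0 0
  0 0 0 0 0
  0 0 0 0 0

6 0 0 0 1
4 0 0 0 0
0 0 0 0 0
0 0 0 0 0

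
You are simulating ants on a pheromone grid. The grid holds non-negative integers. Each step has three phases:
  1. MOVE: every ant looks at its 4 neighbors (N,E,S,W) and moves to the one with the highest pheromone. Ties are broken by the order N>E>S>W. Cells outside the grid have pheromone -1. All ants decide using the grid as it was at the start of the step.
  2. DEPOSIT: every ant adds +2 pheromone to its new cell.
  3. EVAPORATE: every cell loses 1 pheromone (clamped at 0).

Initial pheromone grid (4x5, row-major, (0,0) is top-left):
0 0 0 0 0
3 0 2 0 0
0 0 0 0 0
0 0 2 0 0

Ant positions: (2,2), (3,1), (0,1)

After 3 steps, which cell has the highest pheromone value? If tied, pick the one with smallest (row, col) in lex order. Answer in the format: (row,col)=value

Answer: (1,2)=7

Derivation:
Step 1: ant0:(2,2)->N->(1,2) | ant1:(3,1)->E->(3,2) | ant2:(0,1)->E->(0,2)
  grid max=3 at (1,2)
Step 2: ant0:(1,2)->N->(0,2) | ant1:(3,2)->N->(2,2) | ant2:(0,2)->S->(1,2)
  grid max=4 at (1,2)
Step 3: ant0:(0,2)->S->(1,2) | ant1:(2,2)->N->(1,2) | ant2:(1,2)->N->(0,2)
  grid max=7 at (1,2)
Final grid:
  0 0 3 0 0
  0 0 7 0 0
  0 0 0 0 0
  0 0 1 0 0
Max pheromone 7 at (1,2)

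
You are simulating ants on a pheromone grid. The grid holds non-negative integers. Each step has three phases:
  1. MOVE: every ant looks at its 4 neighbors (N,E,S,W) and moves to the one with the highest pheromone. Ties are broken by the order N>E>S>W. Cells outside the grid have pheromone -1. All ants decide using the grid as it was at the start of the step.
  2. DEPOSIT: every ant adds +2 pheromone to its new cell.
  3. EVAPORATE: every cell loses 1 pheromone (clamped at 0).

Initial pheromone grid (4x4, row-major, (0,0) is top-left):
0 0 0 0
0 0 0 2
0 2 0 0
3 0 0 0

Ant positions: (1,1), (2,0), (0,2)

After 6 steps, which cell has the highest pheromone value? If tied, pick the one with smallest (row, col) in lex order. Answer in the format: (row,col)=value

Step 1: ant0:(1,1)->S->(2,1) | ant1:(2,0)->S->(3,0) | ant2:(0,2)->E->(0,3)
  grid max=4 at (3,0)
Step 2: ant0:(2,1)->N->(1,1) | ant1:(3,0)->N->(2,0) | ant2:(0,3)->S->(1,3)
  grid max=3 at (3,0)
Step 3: ant0:(1,1)->S->(2,1) | ant1:(2,0)->S->(3,0) | ant2:(1,3)->N->(0,3)
  grid max=4 at (3,0)
Step 4: ant0:(2,1)->N->(1,1) | ant1:(3,0)->N->(2,0) | ant2:(0,3)->S->(1,3)
  grid max=3 at (3,0)
Step 5: ant0:(1,1)->S->(2,1) | ant1:(2,0)->S->(3,0) | ant2:(1,3)->N->(0,3)
  grid max=4 at (3,0)
Step 6: ant0:(2,1)->N->(1,1) | ant1:(3,0)->N->(2,0) | ant2:(0,3)->S->(1,3)
  grid max=3 at (3,0)
Final grid:
  0 0 0 0
  0 1 0 2
  1 2 0 0
  3 0 0 0
Max pheromone 3 at (3,0)

Answer: (3,0)=3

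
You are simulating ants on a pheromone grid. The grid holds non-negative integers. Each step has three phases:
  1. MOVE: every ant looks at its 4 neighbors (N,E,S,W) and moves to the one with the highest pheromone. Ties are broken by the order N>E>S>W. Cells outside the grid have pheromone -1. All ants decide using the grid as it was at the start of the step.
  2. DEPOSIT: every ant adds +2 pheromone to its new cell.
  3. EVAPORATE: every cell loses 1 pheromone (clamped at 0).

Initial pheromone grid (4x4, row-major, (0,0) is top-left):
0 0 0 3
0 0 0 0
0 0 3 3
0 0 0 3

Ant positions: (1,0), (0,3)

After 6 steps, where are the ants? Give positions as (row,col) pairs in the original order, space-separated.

Step 1: ant0:(1,0)->N->(0,0) | ant1:(0,3)->S->(1,3)
  grid max=2 at (0,3)
Step 2: ant0:(0,0)->E->(0,1) | ant1:(1,3)->N->(0,3)
  grid max=3 at (0,3)
Step 3: ant0:(0,1)->E->(0,2) | ant1:(0,3)->S->(1,3)
  grid max=2 at (0,3)
Step 4: ant0:(0,2)->E->(0,3) | ant1:(1,3)->N->(0,3)
  grid max=5 at (0,3)
Step 5: ant0:(0,3)->S->(1,3) | ant1:(0,3)->S->(1,3)
  grid max=4 at (0,3)
Step 6: ant0:(1,3)->N->(0,3) | ant1:(1,3)->N->(0,3)
  grid max=7 at (0,3)

(0,3) (0,3)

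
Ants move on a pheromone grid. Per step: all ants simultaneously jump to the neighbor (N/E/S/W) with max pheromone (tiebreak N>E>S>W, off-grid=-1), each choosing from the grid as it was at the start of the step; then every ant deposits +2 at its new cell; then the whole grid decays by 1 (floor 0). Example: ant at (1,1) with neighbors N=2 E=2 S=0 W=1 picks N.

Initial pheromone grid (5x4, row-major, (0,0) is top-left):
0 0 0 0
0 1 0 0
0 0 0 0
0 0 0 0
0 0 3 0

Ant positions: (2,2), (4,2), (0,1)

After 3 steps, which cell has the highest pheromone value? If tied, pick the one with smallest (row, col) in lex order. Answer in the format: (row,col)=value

Answer: (1,1)=4

Derivation:
Step 1: ant0:(2,2)->N->(1,2) | ant1:(4,2)->N->(3,2) | ant2:(0,1)->S->(1,1)
  grid max=2 at (1,1)
Step 2: ant0:(1,2)->W->(1,1) | ant1:(3,2)->S->(4,2) | ant2:(1,1)->E->(1,2)
  grid max=3 at (1,1)
Step 3: ant0:(1,1)->E->(1,2) | ant1:(4,2)->N->(3,2) | ant2:(1,2)->W->(1,1)
  grid max=4 at (1,1)
Final grid:
  0 0 0 0
  0 4 3 0
  0 0 0 0
  0 0 1 0
  0 0 2 0
Max pheromone 4 at (1,1)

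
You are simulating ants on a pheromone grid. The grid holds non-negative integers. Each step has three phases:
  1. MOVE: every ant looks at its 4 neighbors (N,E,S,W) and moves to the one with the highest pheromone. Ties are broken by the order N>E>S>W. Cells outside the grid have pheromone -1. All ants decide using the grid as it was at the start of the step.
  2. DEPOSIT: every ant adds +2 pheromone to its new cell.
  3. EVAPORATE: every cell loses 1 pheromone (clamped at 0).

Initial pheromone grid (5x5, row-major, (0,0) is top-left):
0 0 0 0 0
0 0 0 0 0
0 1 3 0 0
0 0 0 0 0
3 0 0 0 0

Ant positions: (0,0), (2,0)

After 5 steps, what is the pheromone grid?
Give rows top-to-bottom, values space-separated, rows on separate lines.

After step 1: ants at (0,1),(2,1)
  0 1 0 0 0
  0 0 0 0 0
  0 2 2 0 0
  0 0 0 0 0
  2 0 0 0 0
After step 2: ants at (0,2),(2,2)
  0 0 1 0 0
  0 0 0 0 0
  0 1 3 0 0
  0 0 0 0 0
  1 0 0 0 0
After step 3: ants at (0,3),(2,1)
  0 0 0 1 0
  0 0 0 0 0
  0 2 2 0 0
  0 0 0 0 0
  0 0 0 0 0
After step 4: ants at (0,4),(2,2)
  0 0 0 0 1
  0 0 0 0 0
  0 1 3 0 0
  0 0 0 0 0
  0 0 0 0 0
After step 5: ants at (1,4),(2,1)
  0 0 0 0 0
  0 0 0 0 1
  0 2 2 0 0
  0 0 0 0 0
  0 0 0 0 0

0 0 0 0 0
0 0 0 0 1
0 2 2 0 0
0 0 0 0 0
0 0 0 0 0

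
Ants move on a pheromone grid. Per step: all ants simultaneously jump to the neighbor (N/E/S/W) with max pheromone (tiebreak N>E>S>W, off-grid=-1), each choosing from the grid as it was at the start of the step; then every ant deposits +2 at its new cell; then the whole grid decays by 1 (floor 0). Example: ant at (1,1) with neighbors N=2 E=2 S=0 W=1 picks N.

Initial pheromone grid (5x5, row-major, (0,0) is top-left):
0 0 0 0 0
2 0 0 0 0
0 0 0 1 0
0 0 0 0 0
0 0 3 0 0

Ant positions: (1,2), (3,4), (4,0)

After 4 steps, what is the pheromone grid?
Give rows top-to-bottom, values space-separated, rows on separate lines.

After step 1: ants at (0,2),(2,4),(3,0)
  0 0 1 0 0
  1 0 0 0 0
  0 0 0 0 1
  1 0 0 0 0
  0 0 2 0 0
After step 2: ants at (0,3),(1,4),(2,0)
  0 0 0 1 0
  0 0 0 0 1
  1 0 0 0 0
  0 0 0 0 0
  0 0 1 0 0
After step 3: ants at (0,4),(0,4),(1,0)
  0 0 0 0 3
  1 0 0 0 0
  0 0 0 0 0
  0 0 0 0 0
  0 0 0 0 0
After step 4: ants at (1,4),(1,4),(0,0)
  1 0 0 0 2
  0 0 0 0 3
  0 0 0 0 0
  0 0 0 0 0
  0 0 0 0 0

1 0 0 0 2
0 0 0 0 3
0 0 0 0 0
0 0 0 0 0
0 0 0 0 0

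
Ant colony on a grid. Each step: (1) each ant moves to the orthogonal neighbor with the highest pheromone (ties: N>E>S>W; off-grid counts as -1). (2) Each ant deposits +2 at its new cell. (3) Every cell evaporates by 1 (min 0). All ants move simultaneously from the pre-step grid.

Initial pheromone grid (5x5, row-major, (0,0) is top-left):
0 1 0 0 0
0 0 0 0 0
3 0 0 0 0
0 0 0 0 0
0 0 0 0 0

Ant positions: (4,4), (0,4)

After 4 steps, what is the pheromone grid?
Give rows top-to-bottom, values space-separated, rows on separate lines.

After step 1: ants at (3,4),(1,4)
  0 0 0 0 0
  0 0 0 0 1
  2 0 0 0 0
  0 0 0 0 1
  0 0 0 0 0
After step 2: ants at (2,4),(0,4)
  0 0 0 0 1
  0 0 0 0 0
  1 0 0 0 1
  0 0 0 0 0
  0 0 0 0 0
After step 3: ants at (1,4),(1,4)
  0 0 0 0 0
  0 0 0 0 3
  0 0 0 0 0
  0 0 0 0 0
  0 0 0 0 0
After step 4: ants at (0,4),(0,4)
  0 0 0 0 3
  0 0 0 0 2
  0 0 0 0 0
  0 0 0 0 0
  0 0 0 0 0

0 0 0 0 3
0 0 0 0 2
0 0 0 0 0
0 0 0 0 0
0 0 0 0 0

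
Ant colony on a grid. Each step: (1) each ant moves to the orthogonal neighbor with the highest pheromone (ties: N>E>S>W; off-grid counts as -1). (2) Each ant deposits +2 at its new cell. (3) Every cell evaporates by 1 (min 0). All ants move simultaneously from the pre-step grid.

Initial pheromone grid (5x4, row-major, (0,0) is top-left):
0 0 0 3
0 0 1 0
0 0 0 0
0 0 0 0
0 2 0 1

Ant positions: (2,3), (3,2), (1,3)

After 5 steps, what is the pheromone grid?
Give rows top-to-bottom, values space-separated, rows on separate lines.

After step 1: ants at (1,3),(2,2),(0,3)
  0 0 0 4
  0 0 0 1
  0 0 1 0
  0 0 0 0
  0 1 0 0
After step 2: ants at (0,3),(1,2),(1,3)
  0 0 0 5
  0 0 1 2
  0 0 0 0
  0 0 0 0
  0 0 0 0
After step 3: ants at (1,3),(1,3),(0,3)
  0 0 0 6
  0 0 0 5
  0 0 0 0
  0 0 0 0
  0 0 0 0
After step 4: ants at (0,3),(0,3),(1,3)
  0 0 0 9
  0 0 0 6
  0 0 0 0
  0 0 0 0
  0 0 0 0
After step 5: ants at (1,3),(1,3),(0,3)
  0 0 0 10
  0 0 0 9
  0 0 0 0
  0 0 0 0
  0 0 0 0

0 0 0 10
0 0 0 9
0 0 0 0
0 0 0 0
0 0 0 0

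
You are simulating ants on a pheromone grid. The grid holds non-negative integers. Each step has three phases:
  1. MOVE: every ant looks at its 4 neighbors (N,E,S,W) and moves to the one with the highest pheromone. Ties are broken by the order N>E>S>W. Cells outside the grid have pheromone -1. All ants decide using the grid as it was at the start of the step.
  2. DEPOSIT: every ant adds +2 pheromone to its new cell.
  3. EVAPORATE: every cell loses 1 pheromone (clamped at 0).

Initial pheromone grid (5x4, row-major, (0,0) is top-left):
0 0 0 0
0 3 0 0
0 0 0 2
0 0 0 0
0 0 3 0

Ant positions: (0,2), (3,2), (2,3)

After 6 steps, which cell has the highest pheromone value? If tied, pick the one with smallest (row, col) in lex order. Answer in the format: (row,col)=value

Step 1: ant0:(0,2)->E->(0,3) | ant1:(3,2)->S->(4,2) | ant2:(2,3)->N->(1,3)
  grid max=4 at (4,2)
Step 2: ant0:(0,3)->S->(1,3) | ant1:(4,2)->N->(3,2) | ant2:(1,3)->N->(0,3)
  grid max=3 at (4,2)
Step 3: ant0:(1,3)->N->(0,3) | ant1:(3,2)->S->(4,2) | ant2:(0,3)->S->(1,3)
  grid max=4 at (4,2)
Step 4: ant0:(0,3)->S->(1,3) | ant1:(4,2)->N->(3,2) | ant2:(1,3)->N->(0,3)
  grid max=4 at (0,3)
Step 5: ant0:(1,3)->N->(0,3) | ant1:(3,2)->S->(4,2) | ant2:(0,3)->S->(1,3)
  grid max=5 at (0,3)
Step 6: ant0:(0,3)->S->(1,3) | ant1:(4,2)->N->(3,2) | ant2:(1,3)->N->(0,3)
  grid max=6 at (0,3)
Final grid:
  0 0 0 6
  0 0 0 6
  0 0 0 0
  0 0 1 0
  0 0 3 0
Max pheromone 6 at (0,3)

Answer: (0,3)=6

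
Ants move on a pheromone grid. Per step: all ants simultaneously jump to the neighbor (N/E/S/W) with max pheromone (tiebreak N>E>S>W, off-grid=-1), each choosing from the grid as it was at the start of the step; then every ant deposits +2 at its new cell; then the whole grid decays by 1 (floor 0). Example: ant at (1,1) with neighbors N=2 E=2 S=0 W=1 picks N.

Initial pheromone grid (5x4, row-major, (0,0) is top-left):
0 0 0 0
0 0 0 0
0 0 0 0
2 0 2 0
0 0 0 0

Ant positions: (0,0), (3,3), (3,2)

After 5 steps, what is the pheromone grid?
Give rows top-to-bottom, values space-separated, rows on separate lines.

After step 1: ants at (0,1),(3,2),(2,2)
  0 1 0 0
  0 0 0 0
  0 0 1 0
  1 0 3 0
  0 0 0 0
After step 2: ants at (0,2),(2,2),(3,2)
  0 0 1 0
  0 0 0 0
  0 0 2 0
  0 0 4 0
  0 0 0 0
After step 3: ants at (0,3),(3,2),(2,2)
  0 0 0 1
  0 0 0 0
  0 0 3 0
  0 0 5 0
  0 0 0 0
After step 4: ants at (1,3),(2,2),(3,2)
  0 0 0 0
  0 0 0 1
  0 0 4 0
  0 0 6 0
  0 0 0 0
After step 5: ants at (0,3),(3,2),(2,2)
  0 0 0 1
  0 0 0 0
  0 0 5 0
  0 0 7 0
  0 0 0 0

0 0 0 1
0 0 0 0
0 0 5 0
0 0 7 0
0 0 0 0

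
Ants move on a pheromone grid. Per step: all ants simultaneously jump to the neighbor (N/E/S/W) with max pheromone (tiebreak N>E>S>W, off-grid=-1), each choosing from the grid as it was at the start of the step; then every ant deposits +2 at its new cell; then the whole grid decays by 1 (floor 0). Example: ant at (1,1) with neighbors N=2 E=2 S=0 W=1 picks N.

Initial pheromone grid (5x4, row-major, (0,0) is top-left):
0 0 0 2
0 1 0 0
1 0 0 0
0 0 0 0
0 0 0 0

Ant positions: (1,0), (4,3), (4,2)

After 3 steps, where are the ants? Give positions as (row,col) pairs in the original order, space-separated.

Step 1: ant0:(1,0)->E->(1,1) | ant1:(4,3)->N->(3,3) | ant2:(4,2)->N->(3,2)
  grid max=2 at (1,1)
Step 2: ant0:(1,1)->N->(0,1) | ant1:(3,3)->W->(3,2) | ant2:(3,2)->E->(3,3)
  grid max=2 at (3,2)
Step 3: ant0:(0,1)->S->(1,1) | ant1:(3,2)->E->(3,3) | ant2:(3,3)->W->(3,2)
  grid max=3 at (3,2)

(1,1) (3,3) (3,2)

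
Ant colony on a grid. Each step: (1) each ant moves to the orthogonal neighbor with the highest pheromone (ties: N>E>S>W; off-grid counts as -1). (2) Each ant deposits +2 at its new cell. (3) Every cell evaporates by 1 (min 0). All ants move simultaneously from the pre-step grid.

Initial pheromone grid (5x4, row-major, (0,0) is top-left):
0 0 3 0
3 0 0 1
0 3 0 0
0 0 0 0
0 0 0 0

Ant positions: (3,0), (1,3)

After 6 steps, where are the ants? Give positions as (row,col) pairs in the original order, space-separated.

Step 1: ant0:(3,0)->N->(2,0) | ant1:(1,3)->N->(0,3)
  grid max=2 at (0,2)
Step 2: ant0:(2,0)->N->(1,0) | ant1:(0,3)->W->(0,2)
  grid max=3 at (0,2)
Step 3: ant0:(1,0)->N->(0,0) | ant1:(0,2)->E->(0,3)
  grid max=2 at (0,2)
Step 4: ant0:(0,0)->S->(1,0) | ant1:(0,3)->W->(0,2)
  grid max=3 at (0,2)
Step 5: ant0:(1,0)->N->(0,0) | ant1:(0,2)->E->(0,3)
  grid max=2 at (0,2)
Step 6: ant0:(0,0)->S->(1,0) | ant1:(0,3)->W->(0,2)
  grid max=3 at (0,2)

(1,0) (0,2)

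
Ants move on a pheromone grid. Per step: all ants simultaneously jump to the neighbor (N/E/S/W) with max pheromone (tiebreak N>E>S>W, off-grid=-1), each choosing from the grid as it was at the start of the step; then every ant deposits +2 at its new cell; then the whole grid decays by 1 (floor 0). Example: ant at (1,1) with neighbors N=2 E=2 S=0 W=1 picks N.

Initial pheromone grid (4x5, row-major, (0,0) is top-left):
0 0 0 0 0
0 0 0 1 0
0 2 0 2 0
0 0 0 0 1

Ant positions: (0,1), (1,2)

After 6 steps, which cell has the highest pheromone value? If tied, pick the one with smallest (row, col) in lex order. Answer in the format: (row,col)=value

Step 1: ant0:(0,1)->E->(0,2) | ant1:(1,2)->E->(1,3)
  grid max=2 at (1,3)
Step 2: ant0:(0,2)->E->(0,3) | ant1:(1,3)->S->(2,3)
  grid max=2 at (2,3)
Step 3: ant0:(0,3)->S->(1,3) | ant1:(2,3)->N->(1,3)
  grid max=4 at (1,3)
Step 4: ant0:(1,3)->S->(2,3) | ant1:(1,3)->S->(2,3)
  grid max=4 at (2,3)
Step 5: ant0:(2,3)->N->(1,3) | ant1:(2,3)->N->(1,3)
  grid max=6 at (1,3)
Step 6: ant0:(1,3)->S->(2,3) | ant1:(1,3)->S->(2,3)
  grid max=6 at (2,3)
Final grid:
  0 0 0 0 0
  0 0 0 5 0
  0 0 0 6 0
  0 0 0 0 0
Max pheromone 6 at (2,3)

Answer: (2,3)=6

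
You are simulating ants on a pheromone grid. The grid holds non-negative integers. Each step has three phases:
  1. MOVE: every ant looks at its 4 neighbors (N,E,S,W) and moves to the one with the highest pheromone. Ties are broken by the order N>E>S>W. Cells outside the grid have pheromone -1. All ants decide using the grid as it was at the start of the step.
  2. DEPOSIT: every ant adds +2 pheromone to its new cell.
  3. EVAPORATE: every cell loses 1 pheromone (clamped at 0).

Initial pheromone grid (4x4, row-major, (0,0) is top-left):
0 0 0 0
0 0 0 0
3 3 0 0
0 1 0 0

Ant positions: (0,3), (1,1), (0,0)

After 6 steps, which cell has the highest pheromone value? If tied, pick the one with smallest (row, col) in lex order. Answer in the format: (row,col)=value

Answer: (0,2)=5

Derivation:
Step 1: ant0:(0,3)->S->(1,3) | ant1:(1,1)->S->(2,1) | ant2:(0,0)->E->(0,1)
  grid max=4 at (2,1)
Step 2: ant0:(1,3)->N->(0,3) | ant1:(2,1)->W->(2,0) | ant2:(0,1)->E->(0,2)
  grid max=3 at (2,0)
Step 3: ant0:(0,3)->W->(0,2) | ant1:(2,0)->E->(2,1) | ant2:(0,2)->E->(0,3)
  grid max=4 at (2,1)
Step 4: ant0:(0,2)->E->(0,3) | ant1:(2,1)->W->(2,0) | ant2:(0,3)->W->(0,2)
  grid max=3 at (0,2)
Step 5: ant0:(0,3)->W->(0,2) | ant1:(2,0)->E->(2,1) | ant2:(0,2)->E->(0,3)
  grid max=4 at (0,2)
Step 6: ant0:(0,2)->E->(0,3) | ant1:(2,1)->W->(2,0) | ant2:(0,3)->W->(0,2)
  grid max=5 at (0,2)
Final grid:
  0 0 5 5
  0 0 0 0
  3 3 0 0
  0 0 0 0
Max pheromone 5 at (0,2)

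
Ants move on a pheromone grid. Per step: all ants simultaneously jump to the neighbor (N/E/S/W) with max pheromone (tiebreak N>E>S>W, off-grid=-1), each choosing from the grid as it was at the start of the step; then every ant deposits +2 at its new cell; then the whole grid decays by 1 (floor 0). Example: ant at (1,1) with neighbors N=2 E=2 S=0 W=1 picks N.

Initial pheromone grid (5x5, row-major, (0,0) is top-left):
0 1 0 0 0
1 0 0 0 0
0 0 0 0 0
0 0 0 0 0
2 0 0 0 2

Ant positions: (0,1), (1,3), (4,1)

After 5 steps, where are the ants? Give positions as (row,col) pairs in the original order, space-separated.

Step 1: ant0:(0,1)->E->(0,2) | ant1:(1,3)->N->(0,3) | ant2:(4,1)->W->(4,0)
  grid max=3 at (4,0)
Step 2: ant0:(0,2)->E->(0,3) | ant1:(0,3)->W->(0,2) | ant2:(4,0)->N->(3,0)
  grid max=2 at (0,2)
Step 3: ant0:(0,3)->W->(0,2) | ant1:(0,2)->E->(0,3) | ant2:(3,0)->S->(4,0)
  grid max=3 at (0,2)
Step 4: ant0:(0,2)->E->(0,3) | ant1:(0,3)->W->(0,2) | ant2:(4,0)->N->(3,0)
  grid max=4 at (0,2)
Step 5: ant0:(0,3)->W->(0,2) | ant1:(0,2)->E->(0,3) | ant2:(3,0)->S->(4,0)
  grid max=5 at (0,2)

(0,2) (0,3) (4,0)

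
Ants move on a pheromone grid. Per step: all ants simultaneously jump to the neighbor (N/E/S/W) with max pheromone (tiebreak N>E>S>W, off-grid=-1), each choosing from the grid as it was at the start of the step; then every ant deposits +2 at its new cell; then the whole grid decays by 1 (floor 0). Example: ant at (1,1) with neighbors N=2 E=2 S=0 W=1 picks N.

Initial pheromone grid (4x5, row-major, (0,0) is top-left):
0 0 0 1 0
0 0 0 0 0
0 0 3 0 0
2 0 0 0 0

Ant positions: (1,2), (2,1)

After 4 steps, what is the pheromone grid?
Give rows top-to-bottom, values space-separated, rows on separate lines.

After step 1: ants at (2,2),(2,2)
  0 0 0 0 0
  0 0 0 0 0
  0 0 6 0 0
  1 0 0 0 0
After step 2: ants at (1,2),(1,2)
  0 0 0 0 0
  0 0 3 0 0
  0 0 5 0 0
  0 0 0 0 0
After step 3: ants at (2,2),(2,2)
  0 0 0 0 0
  0 0 2 0 0
  0 0 8 0 0
  0 0 0 0 0
After step 4: ants at (1,2),(1,2)
  0 0 0 0 0
  0 0 5 0 0
  0 0 7 0 0
  0 0 0 0 0

0 0 0 0 0
0 0 5 0 0
0 0 7 0 0
0 0 0 0 0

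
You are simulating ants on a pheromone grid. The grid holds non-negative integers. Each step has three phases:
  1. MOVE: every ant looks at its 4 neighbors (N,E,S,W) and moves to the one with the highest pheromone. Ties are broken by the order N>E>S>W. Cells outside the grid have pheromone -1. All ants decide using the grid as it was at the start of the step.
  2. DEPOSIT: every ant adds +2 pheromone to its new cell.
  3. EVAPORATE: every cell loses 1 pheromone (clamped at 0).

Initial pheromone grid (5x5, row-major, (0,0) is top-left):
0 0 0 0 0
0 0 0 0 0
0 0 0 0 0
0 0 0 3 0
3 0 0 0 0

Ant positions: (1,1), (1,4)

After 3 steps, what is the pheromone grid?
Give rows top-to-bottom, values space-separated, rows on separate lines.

After step 1: ants at (0,1),(0,4)
  0 1 0 0 1
  0 0 0 0 0
  0 0 0 0 0
  0 0 0 2 0
  2 0 0 0 0
After step 2: ants at (0,2),(1,4)
  0 0 1 0 0
  0 0 0 0 1
  0 0 0 0 0
  0 0 0 1 0
  1 0 0 0 0
After step 3: ants at (0,3),(0,4)
  0 0 0 1 1
  0 0 0 0 0
  0 0 0 0 0
  0 0 0 0 0
  0 0 0 0 0

0 0 0 1 1
0 0 0 0 0
0 0 0 0 0
0 0 0 0 0
0 0 0 0 0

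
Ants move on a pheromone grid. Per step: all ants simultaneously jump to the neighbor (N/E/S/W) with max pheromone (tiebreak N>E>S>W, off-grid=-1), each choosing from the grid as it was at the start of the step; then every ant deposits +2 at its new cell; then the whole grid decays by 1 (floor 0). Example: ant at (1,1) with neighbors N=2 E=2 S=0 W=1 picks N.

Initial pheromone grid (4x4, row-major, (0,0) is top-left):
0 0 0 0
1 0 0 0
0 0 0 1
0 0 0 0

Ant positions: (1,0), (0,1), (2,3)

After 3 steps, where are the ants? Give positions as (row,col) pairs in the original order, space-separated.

Step 1: ant0:(1,0)->N->(0,0) | ant1:(0,1)->E->(0,2) | ant2:(2,3)->N->(1,3)
  grid max=1 at (0,0)
Step 2: ant0:(0,0)->E->(0,1) | ant1:(0,2)->E->(0,3) | ant2:(1,3)->N->(0,3)
  grid max=3 at (0,3)
Step 3: ant0:(0,1)->E->(0,2) | ant1:(0,3)->S->(1,3) | ant2:(0,3)->S->(1,3)
  grid max=3 at (1,3)

(0,2) (1,3) (1,3)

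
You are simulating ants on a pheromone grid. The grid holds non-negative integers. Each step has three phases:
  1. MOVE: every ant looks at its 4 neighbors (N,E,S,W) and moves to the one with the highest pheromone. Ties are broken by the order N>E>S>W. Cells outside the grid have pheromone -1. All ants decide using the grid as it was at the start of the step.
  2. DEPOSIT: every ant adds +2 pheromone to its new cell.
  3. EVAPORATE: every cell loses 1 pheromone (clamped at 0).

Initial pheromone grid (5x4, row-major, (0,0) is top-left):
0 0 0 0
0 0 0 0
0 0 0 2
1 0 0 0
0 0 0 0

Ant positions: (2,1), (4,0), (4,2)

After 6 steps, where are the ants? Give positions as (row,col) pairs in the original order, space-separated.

Step 1: ant0:(2,1)->N->(1,1) | ant1:(4,0)->N->(3,0) | ant2:(4,2)->N->(3,2)
  grid max=2 at (3,0)
Step 2: ant0:(1,1)->N->(0,1) | ant1:(3,0)->N->(2,0) | ant2:(3,2)->N->(2,2)
  grid max=1 at (0,1)
Step 3: ant0:(0,1)->E->(0,2) | ant1:(2,0)->S->(3,0) | ant2:(2,2)->N->(1,2)
  grid max=2 at (3,0)
Step 4: ant0:(0,2)->S->(1,2) | ant1:(3,0)->N->(2,0) | ant2:(1,2)->N->(0,2)
  grid max=2 at (0,2)
Step 5: ant0:(1,2)->N->(0,2) | ant1:(2,0)->S->(3,0) | ant2:(0,2)->S->(1,2)
  grid max=3 at (0,2)
Step 6: ant0:(0,2)->S->(1,2) | ant1:(3,0)->N->(2,0) | ant2:(1,2)->N->(0,2)
  grid max=4 at (0,2)

(1,2) (2,0) (0,2)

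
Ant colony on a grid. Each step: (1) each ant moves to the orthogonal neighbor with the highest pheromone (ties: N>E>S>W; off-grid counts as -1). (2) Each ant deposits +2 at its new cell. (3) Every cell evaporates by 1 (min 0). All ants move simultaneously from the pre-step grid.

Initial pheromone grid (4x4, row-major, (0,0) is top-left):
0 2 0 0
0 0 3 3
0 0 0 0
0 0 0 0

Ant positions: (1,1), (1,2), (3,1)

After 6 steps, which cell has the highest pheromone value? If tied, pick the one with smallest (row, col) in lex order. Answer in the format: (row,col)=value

Step 1: ant0:(1,1)->E->(1,2) | ant1:(1,2)->E->(1,3) | ant2:(3,1)->N->(2,1)
  grid max=4 at (1,2)
Step 2: ant0:(1,2)->E->(1,3) | ant1:(1,3)->W->(1,2) | ant2:(2,1)->N->(1,1)
  grid max=5 at (1,2)
Step 3: ant0:(1,3)->W->(1,2) | ant1:(1,2)->E->(1,3) | ant2:(1,1)->E->(1,2)
  grid max=8 at (1,2)
Step 4: ant0:(1,2)->E->(1,3) | ant1:(1,3)->W->(1,2) | ant2:(1,2)->E->(1,3)
  grid max=9 at (1,2)
Step 5: ant0:(1,3)->W->(1,2) | ant1:(1,2)->E->(1,3) | ant2:(1,3)->W->(1,2)
  grid max=12 at (1,2)
Step 6: ant0:(1,2)->E->(1,3) | ant1:(1,3)->W->(1,2) | ant2:(1,2)->E->(1,3)
  grid max=13 at (1,2)
Final grid:
  0 0 0 0
  0 0 13 13
  0 0 0 0
  0 0 0 0
Max pheromone 13 at (1,2)

Answer: (1,2)=13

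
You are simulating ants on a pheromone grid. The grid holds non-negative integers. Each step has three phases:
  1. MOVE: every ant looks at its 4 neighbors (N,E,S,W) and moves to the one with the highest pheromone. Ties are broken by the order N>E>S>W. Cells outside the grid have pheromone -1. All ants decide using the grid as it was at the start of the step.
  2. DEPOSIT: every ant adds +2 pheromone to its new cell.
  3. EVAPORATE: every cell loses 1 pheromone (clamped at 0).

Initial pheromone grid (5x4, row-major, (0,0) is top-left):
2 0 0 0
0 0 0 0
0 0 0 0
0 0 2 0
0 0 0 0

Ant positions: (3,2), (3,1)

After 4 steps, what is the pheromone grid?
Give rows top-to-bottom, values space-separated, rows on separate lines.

After step 1: ants at (2,2),(3,2)
  1 0 0 0
  0 0 0 0
  0 0 1 0
  0 0 3 0
  0 0 0 0
After step 2: ants at (3,2),(2,2)
  0 0 0 0
  0 0 0 0
  0 0 2 0
  0 0 4 0
  0 0 0 0
After step 3: ants at (2,2),(3,2)
  0 0 0 0
  0 0 0 0
  0 0 3 0
  0 0 5 0
  0 0 0 0
After step 4: ants at (3,2),(2,2)
  0 0 0 0
  0 0 0 0
  0 0 4 0
  0 0 6 0
  0 0 0 0

0 0 0 0
0 0 0 0
0 0 4 0
0 0 6 0
0 0 0 0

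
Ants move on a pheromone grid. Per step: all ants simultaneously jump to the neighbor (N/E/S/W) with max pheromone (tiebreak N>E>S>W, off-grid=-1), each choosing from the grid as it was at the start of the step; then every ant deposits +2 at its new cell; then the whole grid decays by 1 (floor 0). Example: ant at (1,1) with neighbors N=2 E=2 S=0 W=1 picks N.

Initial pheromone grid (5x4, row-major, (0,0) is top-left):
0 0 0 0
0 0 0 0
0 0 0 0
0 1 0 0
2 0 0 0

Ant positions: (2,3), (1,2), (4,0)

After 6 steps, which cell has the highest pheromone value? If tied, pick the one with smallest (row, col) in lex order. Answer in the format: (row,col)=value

Step 1: ant0:(2,3)->N->(1,3) | ant1:(1,2)->N->(0,2) | ant2:(4,0)->N->(3,0)
  grid max=1 at (0,2)
Step 2: ant0:(1,3)->N->(0,3) | ant1:(0,2)->E->(0,3) | ant2:(3,0)->S->(4,0)
  grid max=3 at (0,3)
Step 3: ant0:(0,3)->S->(1,3) | ant1:(0,3)->S->(1,3) | ant2:(4,0)->N->(3,0)
  grid max=3 at (1,3)
Step 4: ant0:(1,3)->N->(0,3) | ant1:(1,3)->N->(0,3) | ant2:(3,0)->S->(4,0)
  grid max=5 at (0,3)
Step 5: ant0:(0,3)->S->(1,3) | ant1:(0,3)->S->(1,3) | ant2:(4,0)->N->(3,0)
  grid max=5 at (1,3)
Step 6: ant0:(1,3)->N->(0,3) | ant1:(1,3)->N->(0,3) | ant2:(3,0)->S->(4,0)
  grid max=7 at (0,3)
Final grid:
  0 0 0 7
  0 0 0 4
  0 0 0 0
  0 0 0 0
  2 0 0 0
Max pheromone 7 at (0,3)

Answer: (0,3)=7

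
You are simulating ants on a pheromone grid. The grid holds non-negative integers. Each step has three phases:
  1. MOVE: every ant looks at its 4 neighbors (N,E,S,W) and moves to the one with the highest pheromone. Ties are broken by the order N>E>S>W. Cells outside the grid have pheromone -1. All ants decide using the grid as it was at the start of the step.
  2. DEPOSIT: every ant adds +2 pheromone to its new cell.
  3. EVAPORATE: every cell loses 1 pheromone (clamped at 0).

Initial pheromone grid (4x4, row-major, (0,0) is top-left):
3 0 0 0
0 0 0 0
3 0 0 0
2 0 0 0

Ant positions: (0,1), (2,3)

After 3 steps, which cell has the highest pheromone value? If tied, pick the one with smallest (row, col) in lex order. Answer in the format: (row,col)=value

Answer: (0,0)=4

Derivation:
Step 1: ant0:(0,1)->W->(0,0) | ant1:(2,3)->N->(1,3)
  grid max=4 at (0,0)
Step 2: ant0:(0,0)->E->(0,1) | ant1:(1,3)->N->(0,3)
  grid max=3 at (0,0)
Step 3: ant0:(0,1)->W->(0,0) | ant1:(0,3)->S->(1,3)
  grid max=4 at (0,0)
Final grid:
  4 0 0 0
  0 0 0 1
  0 0 0 0
  0 0 0 0
Max pheromone 4 at (0,0)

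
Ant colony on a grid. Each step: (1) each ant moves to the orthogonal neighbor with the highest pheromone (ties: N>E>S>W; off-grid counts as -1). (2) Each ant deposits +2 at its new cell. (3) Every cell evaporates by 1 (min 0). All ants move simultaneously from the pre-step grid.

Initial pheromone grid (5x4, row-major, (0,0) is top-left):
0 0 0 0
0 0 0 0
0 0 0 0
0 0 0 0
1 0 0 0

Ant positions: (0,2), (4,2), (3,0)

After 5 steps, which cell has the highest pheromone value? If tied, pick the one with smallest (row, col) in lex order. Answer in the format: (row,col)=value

Step 1: ant0:(0,2)->E->(0,3) | ant1:(4,2)->N->(3,2) | ant2:(3,0)->S->(4,0)
  grid max=2 at (4,0)
Step 2: ant0:(0,3)->S->(1,3) | ant1:(3,2)->N->(2,2) | ant2:(4,0)->N->(3,0)
  grid max=1 at (1,3)
Step 3: ant0:(1,3)->N->(0,3) | ant1:(2,2)->N->(1,2) | ant2:(3,0)->S->(4,0)
  grid max=2 at (4,0)
Step 4: ant0:(0,3)->S->(1,3) | ant1:(1,2)->N->(0,2) | ant2:(4,0)->N->(3,0)
  grid max=1 at (0,2)
Step 5: ant0:(1,3)->N->(0,3) | ant1:(0,2)->E->(0,3) | ant2:(3,0)->S->(4,0)
  grid max=3 at (0,3)
Final grid:
  0 0 0 3
  0 0 0 0
  0 0 0 0
  0 0 0 0
  2 0 0 0
Max pheromone 3 at (0,3)

Answer: (0,3)=3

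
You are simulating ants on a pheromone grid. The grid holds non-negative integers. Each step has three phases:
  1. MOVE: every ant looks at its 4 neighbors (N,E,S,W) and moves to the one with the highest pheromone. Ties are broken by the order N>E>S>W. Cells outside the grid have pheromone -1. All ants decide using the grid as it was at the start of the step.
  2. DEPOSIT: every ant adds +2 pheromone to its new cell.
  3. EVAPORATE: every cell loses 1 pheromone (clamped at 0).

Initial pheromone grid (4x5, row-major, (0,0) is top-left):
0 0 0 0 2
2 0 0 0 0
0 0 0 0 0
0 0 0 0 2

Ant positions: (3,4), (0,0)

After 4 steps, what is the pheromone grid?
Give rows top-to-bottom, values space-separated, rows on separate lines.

After step 1: ants at (2,4),(1,0)
  0 0 0 0 1
  3 0 0 0 0
  0 0 0 0 1
  0 0 0 0 1
After step 2: ants at (3,4),(0,0)
  1 0 0 0 0
  2 0 0 0 0
  0 0 0 0 0
  0 0 0 0 2
After step 3: ants at (2,4),(1,0)
  0 0 0 0 0
  3 0 0 0 0
  0 0 0 0 1
  0 0 0 0 1
After step 4: ants at (3,4),(0,0)
  1 0 0 0 0
  2 0 0 0 0
  0 0 0 0 0
  0 0 0 0 2

1 0 0 0 0
2 0 0 0 0
0 0 0 0 0
0 0 0 0 2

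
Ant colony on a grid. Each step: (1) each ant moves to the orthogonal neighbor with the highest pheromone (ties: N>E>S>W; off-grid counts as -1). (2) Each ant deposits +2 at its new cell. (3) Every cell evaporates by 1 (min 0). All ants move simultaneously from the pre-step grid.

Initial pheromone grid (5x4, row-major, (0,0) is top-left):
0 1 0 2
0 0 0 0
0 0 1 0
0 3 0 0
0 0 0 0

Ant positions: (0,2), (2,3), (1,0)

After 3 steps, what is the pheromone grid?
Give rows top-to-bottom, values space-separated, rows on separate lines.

After step 1: ants at (0,3),(2,2),(0,0)
  1 0 0 3
  0 0 0 0
  0 0 2 0
  0 2 0 0
  0 0 0 0
After step 2: ants at (1,3),(1,2),(0,1)
  0 1 0 2
  0 0 1 1
  0 0 1 0
  0 1 0 0
  0 0 0 0
After step 3: ants at (0,3),(1,3),(0,2)
  0 0 1 3
  0 0 0 2
  0 0 0 0
  0 0 0 0
  0 0 0 0

0 0 1 3
0 0 0 2
0 0 0 0
0 0 0 0
0 0 0 0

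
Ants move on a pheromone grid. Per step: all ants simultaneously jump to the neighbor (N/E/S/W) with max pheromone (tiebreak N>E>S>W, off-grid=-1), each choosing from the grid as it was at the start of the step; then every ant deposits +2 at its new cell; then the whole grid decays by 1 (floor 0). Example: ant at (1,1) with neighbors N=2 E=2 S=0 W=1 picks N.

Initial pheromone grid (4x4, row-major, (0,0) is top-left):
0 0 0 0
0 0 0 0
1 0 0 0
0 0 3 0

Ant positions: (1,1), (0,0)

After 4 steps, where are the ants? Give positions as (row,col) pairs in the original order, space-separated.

Step 1: ant0:(1,1)->N->(0,1) | ant1:(0,0)->E->(0,1)
  grid max=3 at (0,1)
Step 2: ant0:(0,1)->E->(0,2) | ant1:(0,1)->E->(0,2)
  grid max=3 at (0,2)
Step 3: ant0:(0,2)->W->(0,1) | ant1:(0,2)->W->(0,1)
  grid max=5 at (0,1)
Step 4: ant0:(0,1)->E->(0,2) | ant1:(0,1)->E->(0,2)
  grid max=5 at (0,2)

(0,2) (0,2)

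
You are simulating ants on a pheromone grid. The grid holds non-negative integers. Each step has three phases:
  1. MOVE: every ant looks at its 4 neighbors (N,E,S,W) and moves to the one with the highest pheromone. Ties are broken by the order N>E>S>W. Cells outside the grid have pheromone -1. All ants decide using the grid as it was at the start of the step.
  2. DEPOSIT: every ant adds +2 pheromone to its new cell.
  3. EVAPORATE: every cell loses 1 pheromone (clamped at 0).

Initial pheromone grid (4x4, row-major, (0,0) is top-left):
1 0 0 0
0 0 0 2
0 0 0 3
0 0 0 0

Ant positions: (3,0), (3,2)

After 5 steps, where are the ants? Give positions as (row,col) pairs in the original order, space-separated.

Step 1: ant0:(3,0)->N->(2,0) | ant1:(3,2)->N->(2,2)
  grid max=2 at (2,3)
Step 2: ant0:(2,0)->N->(1,0) | ant1:(2,2)->E->(2,3)
  grid max=3 at (2,3)
Step 3: ant0:(1,0)->N->(0,0) | ant1:(2,3)->N->(1,3)
  grid max=2 at (2,3)
Step 4: ant0:(0,0)->E->(0,1) | ant1:(1,3)->S->(2,3)
  grid max=3 at (2,3)
Step 5: ant0:(0,1)->E->(0,2) | ant1:(2,3)->N->(1,3)
  grid max=2 at (2,3)

(0,2) (1,3)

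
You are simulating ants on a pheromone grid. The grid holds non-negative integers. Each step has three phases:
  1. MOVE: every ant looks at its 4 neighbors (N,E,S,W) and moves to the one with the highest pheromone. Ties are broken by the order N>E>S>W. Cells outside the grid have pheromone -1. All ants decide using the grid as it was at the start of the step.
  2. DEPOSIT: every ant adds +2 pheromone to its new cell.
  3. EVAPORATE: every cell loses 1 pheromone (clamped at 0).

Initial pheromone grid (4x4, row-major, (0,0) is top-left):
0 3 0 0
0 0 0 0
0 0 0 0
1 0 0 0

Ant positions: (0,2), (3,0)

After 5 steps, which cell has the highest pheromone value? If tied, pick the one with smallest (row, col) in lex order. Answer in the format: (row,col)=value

Answer: (0,1)=6

Derivation:
Step 1: ant0:(0,2)->W->(0,1) | ant1:(3,0)->N->(2,0)
  grid max=4 at (0,1)
Step 2: ant0:(0,1)->E->(0,2) | ant1:(2,0)->N->(1,0)
  grid max=3 at (0,1)
Step 3: ant0:(0,2)->W->(0,1) | ant1:(1,0)->N->(0,0)
  grid max=4 at (0,1)
Step 4: ant0:(0,1)->W->(0,0) | ant1:(0,0)->E->(0,1)
  grid max=5 at (0,1)
Step 5: ant0:(0,0)->E->(0,1) | ant1:(0,1)->W->(0,0)
  grid max=6 at (0,1)
Final grid:
  3 6 0 0
  0 0 0 0
  0 0 0 0
  0 0 0 0
Max pheromone 6 at (0,1)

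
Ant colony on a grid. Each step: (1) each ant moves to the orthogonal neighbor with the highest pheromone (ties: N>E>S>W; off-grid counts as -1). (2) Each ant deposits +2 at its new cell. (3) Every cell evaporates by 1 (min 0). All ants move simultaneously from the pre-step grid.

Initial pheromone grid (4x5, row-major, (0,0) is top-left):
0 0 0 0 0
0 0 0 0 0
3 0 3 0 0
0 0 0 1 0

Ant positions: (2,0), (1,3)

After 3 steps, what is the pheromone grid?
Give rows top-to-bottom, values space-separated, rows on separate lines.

After step 1: ants at (1,0),(0,3)
  0 0 0 1 0
  1 0 0 0 0
  2 0 2 0 0
  0 0 0 0 0
After step 2: ants at (2,0),(0,4)
  0 0 0 0 1
  0 0 0 0 0
  3 0 1 0 0
  0 0 0 0 0
After step 3: ants at (1,0),(1,4)
  0 0 0 0 0
  1 0 0 0 1
  2 0 0 0 0
  0 0 0 0 0

0 0 0 0 0
1 0 0 0 1
2 0 0 0 0
0 0 0 0 0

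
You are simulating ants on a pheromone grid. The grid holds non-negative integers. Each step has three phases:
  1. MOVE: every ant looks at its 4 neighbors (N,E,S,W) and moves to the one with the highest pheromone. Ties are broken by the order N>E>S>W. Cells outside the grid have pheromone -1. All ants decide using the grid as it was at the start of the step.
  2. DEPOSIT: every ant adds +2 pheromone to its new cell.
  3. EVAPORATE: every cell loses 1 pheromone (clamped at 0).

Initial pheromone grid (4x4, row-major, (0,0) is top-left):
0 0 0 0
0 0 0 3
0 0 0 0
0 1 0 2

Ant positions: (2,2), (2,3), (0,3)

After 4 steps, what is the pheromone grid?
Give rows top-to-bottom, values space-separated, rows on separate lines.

After step 1: ants at (1,2),(1,3),(1,3)
  0 0 0 0
  0 0 1 6
  0 0 0 0
  0 0 0 1
After step 2: ants at (1,3),(1,2),(1,2)
  0 0 0 0
  0 0 4 7
  0 0 0 0
  0 0 0 0
After step 3: ants at (1,2),(1,3),(1,3)
  0 0 0 0
  0 0 5 10
  0 0 0 0
  0 0 0 0
After step 4: ants at (1,3),(1,2),(1,2)
  0 0 0 0
  0 0 8 11
  0 0 0 0
  0 0 0 0

0 0 0 0
0 0 8 11
0 0 0 0
0 0 0 0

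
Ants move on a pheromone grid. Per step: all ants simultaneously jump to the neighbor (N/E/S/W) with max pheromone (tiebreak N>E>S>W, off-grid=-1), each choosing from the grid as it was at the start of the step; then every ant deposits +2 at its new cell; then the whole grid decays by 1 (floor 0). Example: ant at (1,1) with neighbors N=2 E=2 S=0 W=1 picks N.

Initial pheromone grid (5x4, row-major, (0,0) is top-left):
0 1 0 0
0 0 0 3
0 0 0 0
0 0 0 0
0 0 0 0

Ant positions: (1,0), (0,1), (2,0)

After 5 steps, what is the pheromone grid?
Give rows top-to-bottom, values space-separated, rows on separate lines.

After step 1: ants at (0,0),(0,2),(1,0)
  1 0 1 0
  1 0 0 2
  0 0 0 0
  0 0 0 0
  0 0 0 0
After step 2: ants at (1,0),(0,3),(0,0)
  2 0 0 1
  2 0 0 1
  0 0 0 0
  0 0 0 0
  0 0 0 0
After step 3: ants at (0,0),(1,3),(1,0)
  3 0 0 0
  3 0 0 2
  0 0 0 0
  0 0 0 0
  0 0 0 0
After step 4: ants at (1,0),(0,3),(0,0)
  4 0 0 1
  4 0 0 1
  0 0 0 0
  0 0 0 0
  0 0 0 0
After step 5: ants at (0,0),(1,3),(1,0)
  5 0 0 0
  5 0 0 2
  0 0 0 0
  0 0 0 0
  0 0 0 0

5 0 0 0
5 0 0 2
0 0 0 0
0 0 0 0
0 0 0 0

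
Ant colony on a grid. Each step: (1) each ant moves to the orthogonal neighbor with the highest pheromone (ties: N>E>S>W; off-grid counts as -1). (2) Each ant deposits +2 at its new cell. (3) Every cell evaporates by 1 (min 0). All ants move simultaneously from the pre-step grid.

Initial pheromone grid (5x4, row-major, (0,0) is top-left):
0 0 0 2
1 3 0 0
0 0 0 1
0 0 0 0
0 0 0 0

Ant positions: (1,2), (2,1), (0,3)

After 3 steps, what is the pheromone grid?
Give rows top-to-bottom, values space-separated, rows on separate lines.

After step 1: ants at (1,1),(1,1),(1,3)
  0 0 0 1
  0 6 0 1
  0 0 0 0
  0 0 0 0
  0 0 0 0
After step 2: ants at (0,1),(0,1),(0,3)
  0 3 0 2
  0 5 0 0
  0 0 0 0
  0 0 0 0
  0 0 0 0
After step 3: ants at (1,1),(1,1),(1,3)
  0 2 0 1
  0 8 0 1
  0 0 0 0
  0 0 0 0
  0 0 0 0

0 2 0 1
0 8 0 1
0 0 0 0
0 0 0 0
0 0 0 0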